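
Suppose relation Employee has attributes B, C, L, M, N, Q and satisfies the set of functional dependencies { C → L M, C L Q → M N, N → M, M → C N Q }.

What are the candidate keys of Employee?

Attribute B never appears on the right-hand side of any dependency, so B must belong to every candidate key.
{B}⁺ = {B}, which is not all of the schema, so we must add further attributes.
{B, C}⁺: C→LM adds L, M; M→CNQ adds N, Q → {B, C, L, M, N, Q}. Minimal: {C}⁺ = {C, L, M, N, Q}; {B}⁺ = {B} — none reach the full schema.
{B, M}⁺: M→CNQ adds C, N, Q; C→LM adds L → {B, C, L, M, N, Q}. Minimal: {M}⁺ = {C, L, M, N, Q}; {B}⁺ = {B} — none reach the full schema.
{B, N}⁺: N→M adds M; M→CNQ adds C, Q; C→LM adds L → {B, C, L, M, N, Q}. Minimal: {N}⁺ = {C, L, M, N, Q}; {B}⁺ = {B} — none reach the full schema.
Any other superkey contains one of these as a subset, so there are no further candidate keys.

{B, C}, {B, M}, {B, N}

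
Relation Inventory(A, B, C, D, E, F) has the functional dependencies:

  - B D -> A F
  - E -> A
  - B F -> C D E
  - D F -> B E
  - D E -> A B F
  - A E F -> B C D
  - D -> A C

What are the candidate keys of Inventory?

{B, D}⁺: BD→AF adds A, F; BF→CDE adds C, E → {A, B, C, D, E, F}. Minimal: {D}⁺ = {A, C, D}; {B}⁺ = {B} — none reach the full schema.
{B, F}⁺: BF→CDE adds C, D, E; DE→ABF adds A → {A, B, C, D, E, F}. Minimal: {F}⁺ = {F}; {B}⁺ = {B} — none reach the full schema.
{D, E}⁺: E→A adds A; DE→ABF adds B, F; AEF→BCD adds C → {A, B, C, D, E, F}. Minimal: {E}⁺ = {A, E}; {D}⁺ = {A, C, D} — none reach the full schema.
{D, F}⁺: DF→BE adds B, E; DE→ABF adds A; AEF→BCD adds C → {A, B, C, D, E, F}. Minimal: {F}⁺ = {F}; {D}⁺ = {A, C, D} — none reach the full schema.
{E, F}⁺: E→A adds A; AEF→BCD adds B, C, D → {A, B, C, D, E, F}. Minimal: {F}⁺ = {F}; {E}⁺ = {A, E} — none reach the full schema.
Any other superkey contains one of these as a subset, so there are no further candidate keys.

{B, D}; {B, F}; {D, E}; {D, F}; {E, F}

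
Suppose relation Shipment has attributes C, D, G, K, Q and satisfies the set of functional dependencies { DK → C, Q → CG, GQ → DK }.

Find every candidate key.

{Q}

Attribute Q never appears on the right-hand side of any dependency, so Q must belong to every candidate key.
{Q}⁺ = {C, D, G, K, Q}, which is all of the schema, so {Q} is the only candidate key.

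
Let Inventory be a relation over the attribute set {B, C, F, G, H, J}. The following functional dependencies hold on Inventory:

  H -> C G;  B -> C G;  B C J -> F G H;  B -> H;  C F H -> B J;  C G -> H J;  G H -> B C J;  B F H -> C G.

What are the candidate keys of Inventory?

{B}, {H}, {C, G}

{B}⁺: B→CG adds C, G; B→H adds H; CG→HJ adds J; BCJ→FGH adds F → {B, C, F, G, H, J}.
{H}⁺: H→CG adds C, G; CG→HJ adds J; GH→BCJ adds B; BCJ→FGH adds F → {B, C, F, G, H, J}.
{C, G}⁺: CG→HJ adds H, J; GH→BCJ adds B; BCJ→FGH adds F → {B, C, F, G, H, J}. Minimal: {G}⁺ = {G}; {C}⁺ = {C} — none reach the full schema.
Any other superkey contains one of these as a subset, so there are no further candidate keys.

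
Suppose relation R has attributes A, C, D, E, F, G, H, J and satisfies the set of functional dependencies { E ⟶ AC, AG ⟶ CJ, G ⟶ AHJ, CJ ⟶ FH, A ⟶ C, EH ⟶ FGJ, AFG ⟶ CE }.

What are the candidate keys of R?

{D, G}, {D, E, H}, {D, E, J}

Attribute D never appears on the right-hand side of any dependency, so D must belong to every candidate key.
{D}⁺ = {D}, which is not all of the schema, so we must add further attributes.
{D, G}⁺: G→AHJ adds A, H, J; A→C adds C; CJ→FH adds F; AFG→CE adds E → {A, C, D, E, F, G, H, J}. Minimal: {G}⁺ = {A, C, E, F, G, H, J}; {D}⁺ = {D} — none reach the full schema.
{D, E, H}⁺: E→AC adds A, C; EH→FGJ adds F, G, J → {A, C, D, E, F, G, H, J}. Minimal: {E, H}⁺ = {A, C, E, F, G, H, J}; {D, H}⁺ = {D, H}; {D, E}⁺ = {A, C, D, E} — none reach the full schema.
{D, E, J}⁺: E→AC adds A, C; CJ→FH adds F, H; EH→FGJ adds G → {A, C, D, E, F, G, H, J}. Minimal: {E, J}⁺ = {A, C, E, F, G, H, J}; {D, J}⁺ = {D, J}; {D, E}⁺ = {A, C, D, E} — none reach the full schema.
Any other superkey contains one of these as a subset, so there are no further candidate keys.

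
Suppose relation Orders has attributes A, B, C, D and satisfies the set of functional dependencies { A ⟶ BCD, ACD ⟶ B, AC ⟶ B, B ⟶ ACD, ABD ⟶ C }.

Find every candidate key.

{A}⁺: A→BCD adds B, C, D → {A, B, C, D}.
{B}⁺: B→ACD adds A, C, D → {A, B, C, D}.
Any other superkey contains one of these as a subset, so there are no further candidate keys.

{A}; {B}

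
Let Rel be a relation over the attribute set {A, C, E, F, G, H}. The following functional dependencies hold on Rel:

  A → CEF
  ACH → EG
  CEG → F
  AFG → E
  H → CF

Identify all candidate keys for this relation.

Attributes A, H never appear on any right-hand side, so every candidate key must contain {A, H}.
{A, H}⁺ = {A, C, E, F, G, H}, which is all of the schema, so {A, H} is the only candidate key.

{A, H}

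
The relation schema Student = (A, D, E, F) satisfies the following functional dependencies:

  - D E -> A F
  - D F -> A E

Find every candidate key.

{D, E}; {D, F}

Attribute D never appears on the right-hand side of any dependency, so D must belong to every candidate key.
{D}⁺ = {D}, which is not all of the schema, so we must add further attributes.
{D, E}⁺: DE→AF adds A, F → {A, D, E, F}. Minimal: {E}⁺ = {E}; {D}⁺ = {D} — none reach the full schema.
{D, F}⁺: DF→AE adds A, E → {A, D, E, F}. Minimal: {F}⁺ = {F}; {D}⁺ = {D} — none reach the full schema.
Any other superkey contains one of these as a subset, so there are no further candidate keys.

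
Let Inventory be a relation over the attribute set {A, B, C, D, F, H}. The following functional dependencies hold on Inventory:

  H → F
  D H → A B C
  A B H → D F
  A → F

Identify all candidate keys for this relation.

(D, H), (A, B, H)

Attribute H never appears on the right-hand side of any dependency, so H must belong to every candidate key.
{H}⁺ = {F, H}, which is not all of the schema, so we must add further attributes.
{D, H}⁺: H→F adds F; DH→ABC adds A, B, C → {A, B, C, D, F, H}. Minimal: {H}⁺ = {F, H}; {D}⁺ = {D} — none reach the full schema.
{A, B, H}⁺: H→F adds F; ABH→DF adds D; DH→ABC adds C → {A, B, C, D, F, H}. Minimal: {B, H}⁺ = {B, F, H}; {A, H}⁺ = {A, F, H}; {A, B}⁺ = {A, B, F} — none reach the full schema.
Any other superkey contains one of these as a subset, so there are no further candidate keys.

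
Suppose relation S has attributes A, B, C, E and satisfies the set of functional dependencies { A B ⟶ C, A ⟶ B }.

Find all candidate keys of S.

AE

Attributes A, E never appear on any right-hand side, so every candidate key must contain {A, E}.
{A, E}⁺ = {A, B, C, E}, which is all of the schema, so {A, E} is the only candidate key.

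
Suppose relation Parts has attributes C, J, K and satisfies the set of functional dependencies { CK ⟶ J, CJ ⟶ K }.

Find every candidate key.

Attribute C never appears on the right-hand side of any dependency, so C must belong to every candidate key.
{C}⁺ = {C}, which is not all of the schema, so we must add further attributes.
{C, J}⁺: CJ→K adds K → {C, J, K}. Minimal: {J}⁺ = {J}; {C}⁺ = {C} — none reach the full schema.
{C, K}⁺: CK→J adds J → {C, J, K}. Minimal: {K}⁺ = {K}; {C}⁺ = {C} — none reach the full schema.

(C, J); (C, K)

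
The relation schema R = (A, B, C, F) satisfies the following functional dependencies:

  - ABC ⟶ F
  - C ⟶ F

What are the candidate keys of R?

Attributes A, B, C never appear on any right-hand side, so every candidate key must contain {A, B, C}.
{A, B, C}⁺ = {A, B, C, F}, which is all of the schema, so {A, B, C} is the only candidate key.

(A, B, C)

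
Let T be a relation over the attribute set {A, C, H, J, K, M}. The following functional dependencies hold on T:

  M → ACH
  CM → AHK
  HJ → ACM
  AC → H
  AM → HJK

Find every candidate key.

{M}, {H, J}, {A, C, J}

{M}⁺: M→ACH adds A, C, H; CM→AHK adds K; AM→HJK adds J → {A, C, H, J, K, M}.
{H, J}⁺: HJ→ACM adds A, C, M; AM→HJK adds K → {A, C, H, J, K, M}. Minimal: {J}⁺ = {J}; {H}⁺ = {H} — none reach the full schema.
{A, C, J}⁺: AC→H adds H; HJ→ACM adds M; AM→HJK adds K → {A, C, H, J, K, M}. Minimal: {C, J}⁺ = {C, J}; {A, J}⁺ = {A, J}; {A, C}⁺ = {A, C, H} — none reach the full schema.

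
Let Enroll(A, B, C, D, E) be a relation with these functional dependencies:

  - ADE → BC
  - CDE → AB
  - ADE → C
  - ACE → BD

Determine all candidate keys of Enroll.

{A, C, E}⁺: ACE→BD adds B, D → {A, B, C, D, E}. Minimal: {C, E}⁺ = {C, E}; {A, E}⁺ = {A, E}; {A, C}⁺ = {A, C} — none reach the full schema.
{A, D, E}⁺: ADE→BC adds B, C → {A, B, C, D, E}. Minimal: {D, E}⁺ = {D, E}; {A, E}⁺ = {A, E}; {A, D}⁺ = {A, D} — none reach the full schema.
{C, D, E}⁺: CDE→AB adds A, B → {A, B, C, D, E}. Minimal: {D, E}⁺ = {D, E}; {C, E}⁺ = {C, E}; {C, D}⁺ = {C, D} — none reach the full schema.

(A, C, E); (A, D, E); (C, D, E)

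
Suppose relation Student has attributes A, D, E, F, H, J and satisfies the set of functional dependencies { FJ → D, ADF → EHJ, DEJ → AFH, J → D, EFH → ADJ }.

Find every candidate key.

{E, J}⁺: J→D adds D; DEJ→AFH adds A, F, H → {A, D, E, F, H, J}. Minimal: {J}⁺ = {D, J}; {E}⁺ = {E} — none reach the full schema.
{A, D, F}⁺: ADF→EHJ adds E, H, J → {A, D, E, F, H, J}. Minimal: {D, F}⁺ = {D, F}; {A, F}⁺ = {A, F}; {A, D}⁺ = {A, D} — none reach the full schema.
{A, F, J}⁺: FJ→D adds D; ADF→EHJ adds E, H → {A, D, E, F, H, J}. Minimal: {F, J}⁺ = {D, F, J}; {A, J}⁺ = {A, D, J}; {A, F}⁺ = {A, F} — none reach the full schema.
{E, F, H}⁺: EFH→ADJ adds A, D, J → {A, D, E, F, H, J}. Minimal: {F, H}⁺ = {F, H}; {E, H}⁺ = {E, H}; {E, F}⁺ = {E, F} — none reach the full schema.
Any other superkey contains one of these as a subset, so there are no further candidate keys.

(E, J), (A, D, F), (A, F, J), (E, F, H)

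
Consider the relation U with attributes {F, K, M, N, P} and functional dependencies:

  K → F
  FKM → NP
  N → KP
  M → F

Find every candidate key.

(K, M), (M, N)

Attribute M never appears on the right-hand side of any dependency, so M must belong to every candidate key.
{M}⁺ = {F, M}, which is not all of the schema, so we must add further attributes.
{K, M}⁺: K→F adds F; FKM→NP adds N, P → {F, K, M, N, P}.
{M, N}⁺: N→KP adds K, P; M→F adds F → {F, K, M, N, P}.
Any other superkey contains one of these as a subset, so there are no further candidate keys.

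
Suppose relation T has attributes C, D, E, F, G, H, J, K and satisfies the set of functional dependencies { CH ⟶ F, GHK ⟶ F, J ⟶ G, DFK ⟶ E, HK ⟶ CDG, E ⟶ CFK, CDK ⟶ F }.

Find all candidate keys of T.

EHJ; HJK

Attributes H, J never appear on any right-hand side, so every candidate key must contain {H, J}.
{H, J}⁺ = {G, H, J}, which is not all of the schema, so we must add further attributes.
{E, H, J}⁺: J→G adds G; E→CFK adds C, F, K; HK→CDG adds D → {C, D, E, F, G, H, J, K}. Minimal: {H, J}⁺ = {G, H, J}; {E, J}⁺ = {C, E, F, G, J, K}; {E, H}⁺ = {C, D, E, F, G, H, K} — none reach the full schema.
{H, J, K}⁺: J→G adds G; HK→CDG adds C, D; CDK→F adds F; DFK→E adds E → {C, D, E, F, G, H, J, K}. Minimal: {J, K}⁺ = {G, J, K}; {H, K}⁺ = {C, D, E, F, G, H, K}; {H, J}⁺ = {G, H, J} — none reach the full schema.
Any other superkey contains one of these as a subset, so there are no further candidate keys.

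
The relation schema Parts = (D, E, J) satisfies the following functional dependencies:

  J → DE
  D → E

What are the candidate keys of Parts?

Attribute J never appears on the right-hand side of any dependency, so J must belong to every candidate key.
{J}⁺ = {D, E, J}, which is all of the schema, so {J} is the only candidate key.

{J}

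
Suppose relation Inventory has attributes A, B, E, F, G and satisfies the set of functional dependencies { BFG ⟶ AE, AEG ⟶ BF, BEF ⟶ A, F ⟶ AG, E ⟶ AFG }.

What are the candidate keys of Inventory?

{E}⁺: E→AFG adds A, F, G; AEG→BF adds B → {A, B, E, F, G}.
{B, F}⁺: F→AG adds A, G; BFG→AE adds E → {A, B, E, F, G}. Minimal: {F}⁺ = {A, F, G}; {B}⁺ = {B} — none reach the full schema.
Any other superkey contains one of these as a subset, so there are no further candidate keys.

(E); (B, F)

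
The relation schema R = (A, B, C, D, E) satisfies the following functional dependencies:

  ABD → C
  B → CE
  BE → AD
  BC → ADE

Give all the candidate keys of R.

{B}

Attribute B never appears on the right-hand side of any dependency, so B must belong to every candidate key.
{B}⁺ = {A, B, C, D, E}, which is all of the schema, so {B} is the only candidate key.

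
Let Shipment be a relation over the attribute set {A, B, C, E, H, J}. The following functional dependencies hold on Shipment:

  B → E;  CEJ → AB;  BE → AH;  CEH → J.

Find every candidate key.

{B, C}⁺: B→E adds E; BE→AH adds A, H; CEH→J adds J → {A, B, C, E, H, J}. Minimal: {C}⁺ = {C}; {B}⁺ = {A, B, E, H} — none reach the full schema.
{C, E, H}⁺: CEH→J adds J; CEJ→AB adds A, B → {A, B, C, E, H, J}. Minimal: {E, H}⁺ = {E, H}; {C, H}⁺ = {C, H}; {C, E}⁺ = {C, E} — none reach the full schema.
{C, E, J}⁺: CEJ→AB adds A, B; BE→AH adds H → {A, B, C, E, H, J}. Minimal: {E, J}⁺ = {E, J}; {C, J}⁺ = {C, J}; {C, E}⁺ = {C, E} — none reach the full schema.
Any other superkey contains one of these as a subset, so there are no further candidate keys.

{B, C}; {C, E, H}; {C, E, J}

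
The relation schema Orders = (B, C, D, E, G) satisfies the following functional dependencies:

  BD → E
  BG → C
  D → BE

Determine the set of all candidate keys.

(D, G)

Attributes D, G never appear on any right-hand side, so every candidate key must contain {D, G}.
{D, G}⁺ = {B, C, D, E, G}, which is all of the schema, so {D, G} is the only candidate key.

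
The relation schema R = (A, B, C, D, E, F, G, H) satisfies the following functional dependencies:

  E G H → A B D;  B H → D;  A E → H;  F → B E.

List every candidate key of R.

{A, C, F, G}⁺: F→BE adds B, E; AE→H adds H; EGH→ABD adds D → {A, B, C, D, E, F, G, H}.
{C, F, G, H}⁺: F→BE adds B, E; EGH→ABD adds A, D → {A, B, C, D, E, F, G, H}.

{A, C, F, G}, {C, F, G, H}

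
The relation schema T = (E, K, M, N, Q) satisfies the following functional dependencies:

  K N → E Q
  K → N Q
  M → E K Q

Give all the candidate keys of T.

(M)

{M}⁺: M→EKQ adds E, K, Q; K→NQ adds N → {E, K, M, N, Q}.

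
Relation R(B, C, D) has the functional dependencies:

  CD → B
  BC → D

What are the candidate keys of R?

BC, CD

Attribute C never appears on the right-hand side of any dependency, so C must belong to every candidate key.
{C}⁺ = {C}, which is not all of the schema, so we must add further attributes.
{B, C}⁺: BC→D adds D → {B, C, D}. Minimal: {C}⁺ = {C}; {B}⁺ = {B} — none reach the full schema.
{C, D}⁺: CD→B adds B → {B, C, D}. Minimal: {D}⁺ = {D}; {C}⁺ = {C} — none reach the full schema.
Any other superkey contains one of these as a subset, so there are no further candidate keys.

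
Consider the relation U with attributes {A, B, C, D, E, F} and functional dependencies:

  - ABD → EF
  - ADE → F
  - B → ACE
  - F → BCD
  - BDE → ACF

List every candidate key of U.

{F}⁺: F→BCD adds B, C, D; B→ACE adds A, E → {A, B, C, D, E, F}.
{B, D}⁺: B→ACE adds A, C, E; BDE→ACF adds F → {A, B, C, D, E, F}. Minimal: {D}⁺ = {D}; {B}⁺ = {A, B, C, E} — none reach the full schema.
{A, D, E}⁺: ADE→F adds F; F→BCD adds B, C → {A, B, C, D, E, F}. Minimal: {D, E}⁺ = {D, E}; {A, E}⁺ = {A, E}; {A, D}⁺ = {A, D} — none reach the full schema.
Any other superkey contains one of these as a subset, so there are no further candidate keys.

{F}; {B, D}; {A, D, E}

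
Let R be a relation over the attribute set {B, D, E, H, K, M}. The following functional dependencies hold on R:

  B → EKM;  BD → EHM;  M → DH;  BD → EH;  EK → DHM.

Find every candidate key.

Attribute B never appears on the right-hand side of any dependency, so B must belong to every candidate key.
{B}⁺ = {B, D, E, H, K, M}, which is all of the schema, so {B} is the only candidate key.

{B}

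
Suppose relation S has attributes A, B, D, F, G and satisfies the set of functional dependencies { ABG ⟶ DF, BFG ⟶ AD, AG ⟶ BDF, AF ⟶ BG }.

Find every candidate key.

{A, F}⁺: AF→BG adds B, G; ABG→DF adds D → {A, B, D, F, G}. Minimal: {F}⁺ = {F}; {A}⁺ = {A} — none reach the full schema.
{A, G}⁺: AG→BDF adds B, D, F → {A, B, D, F, G}. Minimal: {G}⁺ = {G}; {A}⁺ = {A} — none reach the full schema.
{B, F, G}⁺: BFG→AD adds A, D → {A, B, D, F, G}. Minimal: {F, G}⁺ = {F, G}; {B, G}⁺ = {B, G}; {B, F}⁺ = {B, F} — none reach the full schema.

{A, F}, {A, G}, {B, F, G}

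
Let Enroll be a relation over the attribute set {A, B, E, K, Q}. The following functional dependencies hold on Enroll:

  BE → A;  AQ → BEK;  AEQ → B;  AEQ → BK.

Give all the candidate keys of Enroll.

AQ; BEQ

Attribute Q never appears on the right-hand side of any dependency, so Q must belong to every candidate key.
{Q}⁺ = {Q}, which is not all of the schema, so we must add further attributes.
{A, Q}⁺: AQ→BEK adds B, E, K → {A, B, E, K, Q}. Minimal: {Q}⁺ = {Q}; {A}⁺ = {A} — none reach the full schema.
{B, E, Q}⁺: BE→A adds A; AQ→BEK adds K → {A, B, E, K, Q}. Minimal: {E, Q}⁺ = {E, Q}; {B, Q}⁺ = {B, Q}; {B, E}⁺ = {A, B, E} — none reach the full schema.
Any other superkey contains one of these as a subset, so there are no further candidate keys.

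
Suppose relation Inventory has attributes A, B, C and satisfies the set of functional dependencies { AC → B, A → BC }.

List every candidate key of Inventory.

Attribute A never appears on the right-hand side of any dependency, so A must belong to every candidate key.
{A}⁺ = {A, B, C}, which is all of the schema, so {A} is the only candidate key.

{A}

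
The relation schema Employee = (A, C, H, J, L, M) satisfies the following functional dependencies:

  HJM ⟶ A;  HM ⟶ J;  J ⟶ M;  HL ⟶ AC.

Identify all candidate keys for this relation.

Attributes H, L never appear on any right-hand side, so every candidate key must contain {H, L}.
{H, L}⁺ = {A, C, H, L}, which is not all of the schema, so we must add further attributes.
{H, J, L}⁺: J→M adds M; HL→AC adds A, C → {A, C, H, J, L, M}. Minimal: {J, L}⁺ = {J, L, M}; {H, L}⁺ = {A, C, H, L}; {H, J}⁺ = {A, H, J, M} — none reach the full schema.
{H, L, M}⁺: HM→J adds J; HL→AC adds A, C → {A, C, H, J, L, M}. Minimal: {L, M}⁺ = {L, M}; {H, M}⁺ = {A, H, J, M}; {H, L}⁺ = {A, C, H, L} — none reach the full schema.

{H, J, L}, {H, L, M}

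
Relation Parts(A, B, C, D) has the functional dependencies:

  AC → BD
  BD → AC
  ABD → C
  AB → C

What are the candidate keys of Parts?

{A, B}⁺: AB→C adds C; AC→BD adds D → {A, B, C, D}. Minimal: {B}⁺ = {B}; {A}⁺ = {A} — none reach the full schema.
{A, C}⁺: AC→BD adds B, D → {A, B, C, D}. Minimal: {C}⁺ = {C}; {A}⁺ = {A} — none reach the full schema.
{B, D}⁺: BD→AC adds A, C → {A, B, C, D}. Minimal: {D}⁺ = {D}; {B}⁺ = {B} — none reach the full schema.
Any other superkey contains one of these as a subset, so there are no further candidate keys.

AB; AC; BD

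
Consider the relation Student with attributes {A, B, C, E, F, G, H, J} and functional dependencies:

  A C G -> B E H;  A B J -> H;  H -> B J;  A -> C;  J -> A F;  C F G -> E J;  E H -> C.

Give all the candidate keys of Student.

{A, G}, {G, H}, {G, J}, {C, F, G}

Attribute G never appears on the right-hand side of any dependency, so G must belong to every candidate key.
{G}⁺ = {G}, which is not all of the schema, so we must add further attributes.
{A, G}⁺: A→C adds C; ACG→BEH adds B, E, H; H→BJ adds J; J→AF adds F → {A, B, C, E, F, G, H, J}. Minimal: {G}⁺ = {G}; {A}⁺ = {A, C} — none reach the full schema.
{G, H}⁺: H→BJ adds B, J; J→AF adds A, F; A→C adds C; CFG→EJ adds E → {A, B, C, E, F, G, H, J}. Minimal: {H}⁺ = {A, B, C, F, H, J}; {G}⁺ = {G} — none reach the full schema.
{G, J}⁺: J→AF adds A, F; A→C adds C; CFG→EJ adds E; ACG→BEH adds B, H → {A, B, C, E, F, G, H, J}. Minimal: {J}⁺ = {A, C, F, J}; {G}⁺ = {G} — none reach the full schema.
{C, F, G}⁺: CFG→EJ adds E, J; J→AF adds A; ACG→BEH adds B, H → {A, B, C, E, F, G, H, J}. Minimal: {F, G}⁺ = {F, G}; {C, G}⁺ = {C, G}; {C, F}⁺ = {C, F} — none reach the full schema.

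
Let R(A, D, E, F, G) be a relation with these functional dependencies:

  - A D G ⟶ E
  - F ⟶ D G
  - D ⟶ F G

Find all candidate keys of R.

Attribute A never appears on the right-hand side of any dependency, so A must belong to every candidate key.
{A}⁺ = {A}, which is not all of the schema, so we must add further attributes.
{A, D}⁺: D→FG adds F, G; ADG→E adds E → {A, D, E, F, G}. Minimal: {D}⁺ = {D, F, G}; {A}⁺ = {A} — none reach the full schema.
{A, F}⁺: F→DG adds D, G; ADG→E adds E → {A, D, E, F, G}. Minimal: {F}⁺ = {D, F, G}; {A}⁺ = {A} — none reach the full schema.
Any other superkey contains one of these as a subset, so there are no further candidate keys.

AD, AF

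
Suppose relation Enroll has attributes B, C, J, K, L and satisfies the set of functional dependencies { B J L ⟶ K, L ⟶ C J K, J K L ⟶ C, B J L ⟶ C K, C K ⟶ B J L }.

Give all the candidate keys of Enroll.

{L}; {C, K}

{L}⁺: L→CJK adds C, J, K; CK→BJL adds B → {B, C, J, K, L}.
{C, K}⁺: CK→BJL adds B, J, L → {B, C, J, K, L}. Minimal: {K}⁺ = {K}; {C}⁺ = {C} — none reach the full schema.
Any other superkey contains one of these as a subset, so there are no further candidate keys.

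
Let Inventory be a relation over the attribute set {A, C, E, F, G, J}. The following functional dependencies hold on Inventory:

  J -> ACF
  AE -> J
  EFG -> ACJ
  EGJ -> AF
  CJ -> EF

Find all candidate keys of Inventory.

{G, J}⁺: J→ACF adds A, C, F; CJ→EF adds E → {A, C, E, F, G, J}.
{A, E, G}⁺: AE→J adds J; EGJ→AF adds F; J→ACF adds C → {A, C, E, F, G, J}.
{E, F, G}⁺: EFG→ACJ adds A, C, J → {A, C, E, F, G, J}.

(G, J), (A, E, G), (E, F, G)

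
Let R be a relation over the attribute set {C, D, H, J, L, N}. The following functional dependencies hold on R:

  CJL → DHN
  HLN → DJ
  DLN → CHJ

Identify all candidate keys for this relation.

(C, J, L); (D, L, N); (H, L, N)

{C, J, L}⁺: CJL→DHN adds D, H, N → {C, D, H, J, L, N}. Minimal: {J, L}⁺ = {J, L}; {C, L}⁺ = {C, L}; {C, J}⁺ = {C, J} — none reach the full schema.
{D, L, N}⁺: DLN→CHJ adds C, H, J → {C, D, H, J, L, N}. Minimal: {L, N}⁺ = {L, N}; {D, N}⁺ = {D, N}; {D, L}⁺ = {D, L} — none reach the full schema.
{H, L, N}⁺: HLN→DJ adds D, J; DLN→CHJ adds C → {C, D, H, J, L, N}. Minimal: {L, N}⁺ = {L, N}; {H, N}⁺ = {H, N}; {H, L}⁺ = {H, L} — none reach the full schema.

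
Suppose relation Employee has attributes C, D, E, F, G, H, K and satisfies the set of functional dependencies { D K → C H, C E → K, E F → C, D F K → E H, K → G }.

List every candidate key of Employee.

(D, E, F), (D, F, K)

Attributes D, F never appear on any right-hand side, so every candidate key must contain {D, F}.
{D, F}⁺ = {D, F}, which is not all of the schema, so we must add further attributes.
{D, E, F}⁺: EF→C adds C; CE→K adds K; DFK→EH adds H; K→G adds G → {C, D, E, F, G, H, K}. Minimal: {E, F}⁺ = {C, E, F, G, K}; {D, F}⁺ = {D, F}; {D, E}⁺ = {D, E} — none reach the full schema.
{D, F, K}⁺: DK→CH adds C, H; DFK→EH adds E; K→G adds G → {C, D, E, F, G, H, K}. Minimal: {F, K}⁺ = {F, G, K}; {D, K}⁺ = {C, D, G, H, K}; {D, F}⁺ = {D, F} — none reach the full schema.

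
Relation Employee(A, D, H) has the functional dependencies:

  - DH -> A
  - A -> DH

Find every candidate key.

{A}⁺: A→DH adds D, H → {A, D, H}.
{D, H}⁺: DH→A adds A → {A, D, H}.

{A}; {D, H}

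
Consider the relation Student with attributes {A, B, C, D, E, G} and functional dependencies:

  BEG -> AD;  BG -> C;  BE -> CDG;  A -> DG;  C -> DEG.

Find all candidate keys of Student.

{A, B}; {B, C}; {B, E}; {B, G}

Attribute B never appears on the right-hand side of any dependency, so B must belong to every candidate key.
{B}⁺ = {B}, which is not all of the schema, so we must add further attributes.
{A, B}⁺: A→DG adds D, G; BG→C adds C; C→DEG adds E → {A, B, C, D, E, G}. Minimal: {B}⁺ = {B}; {A}⁺ = {A, D, G} — none reach the full schema.
{B, C}⁺: C→DEG adds D, E, G; BEG→AD adds A → {A, B, C, D, E, G}. Minimal: {C}⁺ = {C, D, E, G}; {B}⁺ = {B} — none reach the full schema.
{B, E}⁺: BE→CDG adds C, D, G; BEG→AD adds A → {A, B, C, D, E, G}. Minimal: {E}⁺ = {E}; {B}⁺ = {B} — none reach the full schema.
{B, G}⁺: BG→C adds C; C→DEG adds D, E; BEG→AD adds A → {A, B, C, D, E, G}. Minimal: {G}⁺ = {G}; {B}⁺ = {B} — none reach the full schema.
Any other superkey contains one of these as a subset, so there are no further candidate keys.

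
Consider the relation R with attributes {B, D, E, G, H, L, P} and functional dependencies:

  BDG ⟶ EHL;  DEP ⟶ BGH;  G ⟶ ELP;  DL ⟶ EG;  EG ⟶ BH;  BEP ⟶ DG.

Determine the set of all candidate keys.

{G}⁺: G→ELP adds E, L, P; EG→BH adds B, H; BEP→DG adds D → {B, D, E, G, H, L, P}.
{D, L}⁺: DL→EG adds E, G; EG→BH adds B, H; G→ELP adds P → {B, D, E, G, H, L, P}. Minimal: {L}⁺ = {L}; {D}⁺ = {D} — none reach the full schema.
{B, E, P}⁺: BEP→DG adds D, G; BDG→EHL adds H, L → {B, D, E, G, H, L, P}. Minimal: {E, P}⁺ = {E, P}; {B, P}⁺ = {B, P}; {B, E}⁺ = {B, E} — none reach the full schema.
{D, E, P}⁺: DEP→BGH adds B, G, H; G→ELP adds L → {B, D, E, G, H, L, P}. Minimal: {E, P}⁺ = {E, P}; {D, P}⁺ = {D, P}; {D, E}⁺ = {D, E} — none reach the full schema.

G; DL; BEP; DEP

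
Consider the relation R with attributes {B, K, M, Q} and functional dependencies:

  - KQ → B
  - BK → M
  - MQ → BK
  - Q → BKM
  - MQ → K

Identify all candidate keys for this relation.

{Q}

Attribute Q never appears on the right-hand side of any dependency, so Q must belong to every candidate key.
{Q}⁺ = {B, K, M, Q}, which is all of the schema, so {Q} is the only candidate key.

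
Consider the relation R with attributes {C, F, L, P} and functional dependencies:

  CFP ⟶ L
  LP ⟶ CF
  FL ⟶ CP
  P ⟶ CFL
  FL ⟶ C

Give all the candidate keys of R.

P, FL

{P}⁺: P→CFL adds C, F, L → {C, F, L, P}.
{F, L}⁺: FL→CP adds C, P → {C, F, L, P}. Minimal: {L}⁺ = {L}; {F}⁺ = {F} — none reach the full schema.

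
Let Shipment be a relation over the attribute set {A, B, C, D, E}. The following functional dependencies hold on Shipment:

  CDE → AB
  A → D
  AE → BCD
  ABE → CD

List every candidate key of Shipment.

Attribute E never appears on the right-hand side of any dependency, so E must belong to every candidate key.
{E}⁺ = {E}, which is not all of the schema, so we must add further attributes.
{A, E}⁺: A→D adds D; AE→BCD adds B, C → {A, B, C, D, E}. Minimal: {E}⁺ = {E}; {A}⁺ = {A, D} — none reach the full schema.
{C, D, E}⁺: CDE→AB adds A, B → {A, B, C, D, E}. Minimal: {D, E}⁺ = {D, E}; {C, E}⁺ = {C, E}; {C, D}⁺ = {C, D} — none reach the full schema.

(A, E), (C, D, E)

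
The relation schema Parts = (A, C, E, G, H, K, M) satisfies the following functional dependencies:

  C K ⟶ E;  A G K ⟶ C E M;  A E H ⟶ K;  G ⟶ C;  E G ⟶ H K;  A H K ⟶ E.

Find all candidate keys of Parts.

Attributes A, G never appear on any right-hand side, so every candidate key must contain {A, G}.
{A, G}⁺ = {A, C, G}, which is not all of the schema, so we must add further attributes.
{A, E, G}⁺: G→C adds C; EG→HK adds H, K; AGK→CEM adds M → {A, C, E, G, H, K, M}. Minimal: {E, G}⁺ = {C, E, G, H, K}; {A, G}⁺ = {A, C, G}; {A, E}⁺ = {A, E} — none reach the full schema.
{A, G, K}⁺: AGK→CEM adds C, E, M; EG→HK adds H → {A, C, E, G, H, K, M}. Minimal: {G, K}⁺ = {C, E, G, H, K}; {A, K}⁺ = {A, K}; {A, G}⁺ = {A, C, G} — none reach the full schema.
Any other superkey contains one of these as a subset, so there are no further candidate keys.

AEG, AGK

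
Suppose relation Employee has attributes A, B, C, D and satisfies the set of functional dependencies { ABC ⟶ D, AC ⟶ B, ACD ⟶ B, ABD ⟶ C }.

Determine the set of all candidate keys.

Attribute A never appears on the right-hand side of any dependency, so A must belong to every candidate key.
{A}⁺ = {A}, which is not all of the schema, so we must add further attributes.
{A, C}⁺: AC→B adds B; ABC→D adds D → {A, B, C, D}. Minimal: {C}⁺ = {C}; {A}⁺ = {A} — none reach the full schema.
{A, B, D}⁺: ABD→C adds C → {A, B, C, D}. Minimal: {B, D}⁺ = {B, D}; {A, D}⁺ = {A, D}; {A, B}⁺ = {A, B} — none reach the full schema.
Any other superkey contains one of these as a subset, so there are no further candidate keys.

{A, C}; {A, B, D}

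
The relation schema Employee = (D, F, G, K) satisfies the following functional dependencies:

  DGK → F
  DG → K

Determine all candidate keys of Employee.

Attributes D, G never appear on any right-hand side, so every candidate key must contain {D, G}.
{D, G}⁺ = {D, F, G, K}, which is all of the schema, so {D, G} is the only candidate key.

{D, G}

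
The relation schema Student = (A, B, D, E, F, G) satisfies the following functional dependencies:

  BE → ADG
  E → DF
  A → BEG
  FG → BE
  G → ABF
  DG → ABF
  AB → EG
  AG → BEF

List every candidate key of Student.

{A}⁺: A→BEG adds B, E, G; G→ABF adds F; BE→ADG adds D → {A, B, D, E, F, G}.
{G}⁺: G→ABF adds A, B, F; AB→EG adds E; BE→ADG adds D → {A, B, D, E, F, G}.
{B, E}⁺: BE→ADG adds A, D, G; E→DF adds F → {A, B, D, E, F, G}.

(A), (G), (B, E)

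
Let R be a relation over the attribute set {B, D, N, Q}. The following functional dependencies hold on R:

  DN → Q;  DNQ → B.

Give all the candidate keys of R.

Attributes D, N never appear on any right-hand side, so every candidate key must contain {D, N}.
{D, N}⁺ = {B, D, N, Q}, which is all of the schema, so {D, N} is the only candidate key.

DN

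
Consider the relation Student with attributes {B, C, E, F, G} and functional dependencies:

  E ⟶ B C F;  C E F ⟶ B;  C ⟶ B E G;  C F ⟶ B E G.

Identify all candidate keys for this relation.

{C}⁺: C→BEG adds B, E, G; E→BCF adds F → {B, C, E, F, G}.
{E}⁺: E→BCF adds B, C, F; C→BEG adds G → {B, C, E, F, G}.

{C}; {E}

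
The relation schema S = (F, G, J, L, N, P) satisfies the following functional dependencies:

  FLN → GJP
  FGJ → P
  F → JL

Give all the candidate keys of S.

(F, N)

Attributes F, N never appear on any right-hand side, so every candidate key must contain {F, N}.
{F, N}⁺ = {F, G, J, L, N, P}, which is all of the schema, so {F, N} is the only candidate key.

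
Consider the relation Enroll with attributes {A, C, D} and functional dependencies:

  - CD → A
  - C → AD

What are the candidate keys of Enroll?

{C}

Attribute C never appears on the right-hand side of any dependency, so C must belong to every candidate key.
{C}⁺ = {A, C, D}, which is all of the schema, so {C} is the only candidate key.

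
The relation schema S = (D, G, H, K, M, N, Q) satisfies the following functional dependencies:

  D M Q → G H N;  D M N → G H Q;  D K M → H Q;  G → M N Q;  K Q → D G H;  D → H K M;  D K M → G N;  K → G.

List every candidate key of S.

{D}⁺: D→HKM adds H, K, M; DKM→GN adds G, N; DMN→GHQ adds Q → {D, G, H, K, M, N, Q}.
{K}⁺: K→G adds G; G→MNQ adds M, N, Q; KQ→DGH adds D, H → {D, G, H, K, M, N, Q}.

D; K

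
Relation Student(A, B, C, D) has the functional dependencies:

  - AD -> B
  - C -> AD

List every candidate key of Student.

{C}

Attribute C never appears on the right-hand side of any dependency, so C must belong to every candidate key.
{C}⁺ = {A, B, C, D}, which is all of the schema, so {C} is the only candidate key.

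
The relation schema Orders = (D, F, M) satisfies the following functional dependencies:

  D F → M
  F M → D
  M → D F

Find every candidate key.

(M), (D, F)

{M}⁺: M→DF adds D, F → {D, F, M}.
{D, F}⁺: DF→M adds M → {D, F, M}. Minimal: {F}⁺ = {F}; {D}⁺ = {D} — none reach the full schema.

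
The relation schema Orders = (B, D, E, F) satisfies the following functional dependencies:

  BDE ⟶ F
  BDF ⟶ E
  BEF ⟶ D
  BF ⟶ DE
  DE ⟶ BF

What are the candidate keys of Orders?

BF; DE

{B, F}⁺: BF→DE adds D, E → {B, D, E, F}. Minimal: {F}⁺ = {F}; {B}⁺ = {B} — none reach the full schema.
{D, E}⁺: DE→BF adds B, F → {B, D, E, F}. Minimal: {E}⁺ = {E}; {D}⁺ = {D} — none reach the full schema.
Any other superkey contains one of these as a subset, so there are no further candidate keys.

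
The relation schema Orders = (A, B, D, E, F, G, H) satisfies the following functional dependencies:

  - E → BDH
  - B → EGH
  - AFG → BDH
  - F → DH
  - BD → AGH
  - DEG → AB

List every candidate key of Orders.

Attribute F never appears on the right-hand side of any dependency, so F must belong to every candidate key.
{F}⁺ = {D, F, H}, which is not all of the schema, so we must add further attributes.
{B, F}⁺: B→EGH adds E, G, H; F→DH adds D; BD→AGH adds A → {A, B, D, E, F, G, H}.
{E, F}⁺: E→BDH adds B, D, H; B→EGH adds G; BD→AGH adds A → {A, B, D, E, F, G, H}.
{A, F, G}⁺: AFG→BDH adds B, D, H; B→EGH adds E → {A, B, D, E, F, G, H}.
Any other superkey contains one of these as a subset, so there are no further candidate keys.

{B, F}, {E, F}, {A, F, G}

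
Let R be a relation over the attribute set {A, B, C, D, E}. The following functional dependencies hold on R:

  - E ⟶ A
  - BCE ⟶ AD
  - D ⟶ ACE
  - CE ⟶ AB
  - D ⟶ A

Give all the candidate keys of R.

(D), (C, E)

{D}⁺: D→ACE adds A, C, E; CE→AB adds B → {A, B, C, D, E}.
{C, E}⁺: E→A adds A; CE→AB adds B; BCE→AD adds D → {A, B, C, D, E}. Minimal: {E}⁺ = {A, E}; {C}⁺ = {C} — none reach the full schema.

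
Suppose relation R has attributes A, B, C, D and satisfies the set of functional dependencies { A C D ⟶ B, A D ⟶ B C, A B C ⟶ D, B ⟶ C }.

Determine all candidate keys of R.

(A, B), (A, D)

Attribute A never appears on the right-hand side of any dependency, so A must belong to every candidate key.
{A}⁺ = {A}, which is not all of the schema, so we must add further attributes.
{A, B}⁺: B→C adds C; ABC→D adds D → {A, B, C, D}.
{A, D}⁺: AD→BC adds B, C → {A, B, C, D}.
Any other superkey contains one of these as a subset, so there are no further candidate keys.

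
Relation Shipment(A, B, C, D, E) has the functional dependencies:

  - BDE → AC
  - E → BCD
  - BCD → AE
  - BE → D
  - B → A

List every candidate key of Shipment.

{E}⁺: E→BCD adds B, C, D; BCD→AE adds A → {A, B, C, D, E}.
{B, C, D}⁺: BCD→AE adds A, E → {A, B, C, D, E}. Minimal: {C, D}⁺ = {C, D}; {B, D}⁺ = {A, B, D}; {B, C}⁺ = {A, B, C} — none reach the full schema.
Any other superkey contains one of these as a subset, so there are no further candidate keys.

{E}; {B, C, D}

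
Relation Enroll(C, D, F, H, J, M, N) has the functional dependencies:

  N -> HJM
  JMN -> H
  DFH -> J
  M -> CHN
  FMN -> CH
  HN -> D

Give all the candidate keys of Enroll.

Attribute F never appears on the right-hand side of any dependency, so F must belong to every candidate key.
{F}⁺ = {F}, which is not all of the schema, so we must add further attributes.
{F, M}⁺: M→CHN adds C, H, N; HN→D adds D; N→HJM adds J → {C, D, F, H, J, M, N}. Minimal: {M}⁺ = {C, D, H, J, M, N}; {F}⁺ = {F} — none reach the full schema.
{F, N}⁺: N→HJM adds H, J, M; M→CHN adds C; HN→D adds D → {C, D, F, H, J, M, N}. Minimal: {N}⁺ = {C, D, H, J, M, N}; {F}⁺ = {F} — none reach the full schema.
Any other superkey contains one of these as a subset, so there are no further candidate keys.

FM, FN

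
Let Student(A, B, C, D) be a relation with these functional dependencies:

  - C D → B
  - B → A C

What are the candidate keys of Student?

(B, D), (C, D)

Attribute D never appears on the right-hand side of any dependency, so D must belong to every candidate key.
{D}⁺ = {D}, which is not all of the schema, so we must add further attributes.
{B, D}⁺: B→AC adds A, C → {A, B, C, D}. Minimal: {D}⁺ = {D}; {B}⁺ = {A, B, C} — none reach the full schema.
{C, D}⁺: CD→B adds B; B→AC adds A → {A, B, C, D}. Minimal: {D}⁺ = {D}; {C}⁺ = {C} — none reach the full schema.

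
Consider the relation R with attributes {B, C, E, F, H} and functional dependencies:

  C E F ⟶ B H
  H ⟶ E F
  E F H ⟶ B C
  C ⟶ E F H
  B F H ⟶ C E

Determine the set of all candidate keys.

{C}⁺: C→EFH adds E, F, H; CEF→BH adds B → {B, C, E, F, H}.
{H}⁺: H→EF adds E, F; EFH→BC adds B, C → {B, C, E, F, H}.
Any other superkey contains one of these as a subset, so there are no further candidate keys.

{C}; {H}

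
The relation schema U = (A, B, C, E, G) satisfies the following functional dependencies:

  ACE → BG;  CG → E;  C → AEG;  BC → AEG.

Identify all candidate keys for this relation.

Attribute C never appears on the right-hand side of any dependency, so C must belong to every candidate key.
{C}⁺ = {A, B, C, E, G}, which is all of the schema, so {C} is the only candidate key.

(C)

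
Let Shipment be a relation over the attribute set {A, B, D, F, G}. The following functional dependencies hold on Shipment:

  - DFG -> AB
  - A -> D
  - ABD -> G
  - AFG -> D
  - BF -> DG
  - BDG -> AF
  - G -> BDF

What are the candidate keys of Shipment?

G, AB, BF

{G}⁺: G→BDF adds B, D, F; DFG→AB adds A → {A, B, D, F, G}.
{A, B}⁺: A→D adds D; ABD→G adds G; BDG→AF adds F → {A, B, D, F, G}. Minimal: {B}⁺ = {B}; {A}⁺ = {A, D} — none reach the full schema.
{B, F}⁺: BF→DG adds D, G; BDG→AF adds A → {A, B, D, F, G}. Minimal: {F}⁺ = {F}; {B}⁺ = {B} — none reach the full schema.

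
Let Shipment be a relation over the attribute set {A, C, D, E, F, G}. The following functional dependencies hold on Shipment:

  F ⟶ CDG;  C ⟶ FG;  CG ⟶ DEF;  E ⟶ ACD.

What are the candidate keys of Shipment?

{C}⁺: C→FG adds F, G; CG→DEF adds D, E; E→ACD adds A → {A, C, D, E, F, G}.
{E}⁺: E→ACD adds A, C, D; C→FG adds F, G → {A, C, D, E, F, G}.
{F}⁺: F→CDG adds C, D, G; CG→DEF adds E; E→ACD adds A → {A, C, D, E, F, G}.

C, E, F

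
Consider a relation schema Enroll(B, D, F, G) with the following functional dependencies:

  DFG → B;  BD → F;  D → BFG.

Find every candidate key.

D

Attribute D never appears on the right-hand side of any dependency, so D must belong to every candidate key.
{D}⁺ = {B, D, F, G}, which is all of the schema, so {D} is the only candidate key.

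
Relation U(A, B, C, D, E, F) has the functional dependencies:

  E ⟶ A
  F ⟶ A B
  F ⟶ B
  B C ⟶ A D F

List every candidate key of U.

Attributes C, E never appear on any right-hand side, so every candidate key must contain {C, E}.
{C, E}⁺ = {A, C, E}, which is not all of the schema, so we must add further attributes.
{B, C, E}⁺: E→A adds A; BC→ADF adds D, F → {A, B, C, D, E, F}. Minimal: {C, E}⁺ = {A, C, E}; {B, E}⁺ = {A, B, E}; {B, C}⁺ = {A, B, C, D, F} — none reach the full schema.
{C, E, F}⁺: E→A adds A; F→AB adds B; BC→ADF adds D → {A, B, C, D, E, F}. Minimal: {E, F}⁺ = {A, B, E, F}; {C, F}⁺ = {A, B, C, D, F}; {C, E}⁺ = {A, C, E} — none reach the full schema.
Any other superkey contains one of these as a subset, so there are no further candidate keys.

(B, C, E); (C, E, F)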